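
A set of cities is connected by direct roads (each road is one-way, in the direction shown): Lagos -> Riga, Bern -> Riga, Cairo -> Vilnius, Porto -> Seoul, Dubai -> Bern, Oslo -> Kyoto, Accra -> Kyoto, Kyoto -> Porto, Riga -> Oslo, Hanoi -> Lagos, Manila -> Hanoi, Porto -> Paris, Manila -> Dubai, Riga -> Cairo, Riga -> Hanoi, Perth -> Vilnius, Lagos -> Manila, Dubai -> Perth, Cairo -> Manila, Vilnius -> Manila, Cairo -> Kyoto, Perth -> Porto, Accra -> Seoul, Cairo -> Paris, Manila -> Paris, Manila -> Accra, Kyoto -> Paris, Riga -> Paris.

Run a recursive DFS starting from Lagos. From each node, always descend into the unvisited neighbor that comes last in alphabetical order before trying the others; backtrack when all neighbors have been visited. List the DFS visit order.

Lagos, Riga, Paris, Oslo, Kyoto, Porto, Seoul, Hanoi, Cairo, Vilnius, Manila, Dubai, Perth, Bern, Accra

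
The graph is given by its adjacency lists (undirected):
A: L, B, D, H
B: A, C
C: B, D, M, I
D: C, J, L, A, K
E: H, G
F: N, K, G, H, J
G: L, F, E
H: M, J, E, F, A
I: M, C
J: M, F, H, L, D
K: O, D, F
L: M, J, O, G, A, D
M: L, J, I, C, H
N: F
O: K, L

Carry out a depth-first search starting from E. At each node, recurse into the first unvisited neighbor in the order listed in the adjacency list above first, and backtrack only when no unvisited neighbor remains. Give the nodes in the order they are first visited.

E → H → M → L → J → F → N → K → O → D → C → B → A → I → G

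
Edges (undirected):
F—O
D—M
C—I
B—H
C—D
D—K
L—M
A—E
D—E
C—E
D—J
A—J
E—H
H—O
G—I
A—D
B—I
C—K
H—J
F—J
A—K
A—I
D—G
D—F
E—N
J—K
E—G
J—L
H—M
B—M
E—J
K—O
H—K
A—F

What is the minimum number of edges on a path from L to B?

Level 0: L
Level 1: J, M
Level 2: A, B, D, E, F, H, K
Level 3: C, G, I, N, O
B first appears at level 2.

2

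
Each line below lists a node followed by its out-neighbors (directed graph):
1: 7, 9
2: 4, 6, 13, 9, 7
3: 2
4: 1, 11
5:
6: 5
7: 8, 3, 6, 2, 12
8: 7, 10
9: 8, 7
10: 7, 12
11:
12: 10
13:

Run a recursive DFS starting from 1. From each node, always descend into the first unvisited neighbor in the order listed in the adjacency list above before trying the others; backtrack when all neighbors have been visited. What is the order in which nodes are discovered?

Visit 1
1 → 7
7 → 8
8 → 10
10 → 12
7 → 3
3 → 2
2 → 4
4 → 11
2 → 6
6 → 5
2 → 13
2 → 9

1, 7, 8, 10, 12, 3, 2, 4, 11, 6, 5, 13, 9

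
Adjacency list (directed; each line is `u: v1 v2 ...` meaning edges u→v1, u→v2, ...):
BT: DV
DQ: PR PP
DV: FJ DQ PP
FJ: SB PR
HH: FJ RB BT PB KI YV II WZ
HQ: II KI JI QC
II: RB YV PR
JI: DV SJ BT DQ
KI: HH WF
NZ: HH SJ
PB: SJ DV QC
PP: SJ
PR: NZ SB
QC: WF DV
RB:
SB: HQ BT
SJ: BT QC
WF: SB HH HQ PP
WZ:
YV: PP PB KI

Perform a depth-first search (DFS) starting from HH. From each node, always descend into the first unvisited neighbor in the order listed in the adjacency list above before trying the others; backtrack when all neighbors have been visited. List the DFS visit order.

Visit HH
HH → FJ
FJ → SB
SB → HQ
HQ → II
II → RB
II → YV
YV → PP
PP → SJ
SJ → BT
BT → DV
DV → DQ
DQ → PR
PR → NZ
SJ → QC
QC → WF
YV → PB
YV → KI
HQ → JI
HH → WZ

HH -> FJ -> SB -> HQ -> II -> RB -> YV -> PP -> SJ -> BT -> DV -> DQ -> PR -> NZ -> QC -> WF -> PB -> KI -> JI -> WZ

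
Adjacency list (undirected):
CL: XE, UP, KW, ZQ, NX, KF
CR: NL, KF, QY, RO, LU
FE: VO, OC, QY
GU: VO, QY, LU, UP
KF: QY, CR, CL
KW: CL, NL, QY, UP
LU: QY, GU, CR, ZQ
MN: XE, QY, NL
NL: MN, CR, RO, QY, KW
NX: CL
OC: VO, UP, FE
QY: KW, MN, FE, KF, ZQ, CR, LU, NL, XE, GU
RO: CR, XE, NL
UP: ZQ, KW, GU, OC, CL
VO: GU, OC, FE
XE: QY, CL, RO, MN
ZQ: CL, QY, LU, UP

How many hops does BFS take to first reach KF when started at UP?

Level 0: UP
Level 1: CL, GU, KW, OC, ZQ
Level 2: FE, KF, LU, NL, NX, QY, VO, XE
Level 3: CR, MN, RO
KF first appears at level 2.

2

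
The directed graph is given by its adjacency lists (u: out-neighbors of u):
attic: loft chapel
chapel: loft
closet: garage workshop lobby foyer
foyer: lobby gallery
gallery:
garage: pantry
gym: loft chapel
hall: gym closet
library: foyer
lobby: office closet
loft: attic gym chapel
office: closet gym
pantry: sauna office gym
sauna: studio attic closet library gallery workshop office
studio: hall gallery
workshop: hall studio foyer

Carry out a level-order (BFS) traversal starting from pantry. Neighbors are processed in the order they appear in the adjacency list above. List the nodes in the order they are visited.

Visit pantry; enqueue sauna, office, gym → queue [sauna, office, gym]
Visit sauna; enqueue studio, attic, closet, library, gallery, workshop → queue [office, gym, studio, attic, closet, library, gallery, workshop]
Visit office → queue [gym, studio, attic, closet, library, gallery, workshop]
Visit gym; enqueue loft, chapel → queue [studio, attic, closet, library, gallery, workshop, loft, chapel]
Visit studio; enqueue hall → queue [attic, closet, library, gallery, workshop, loft, chapel, hall]
Visit attic → queue [closet, library, gallery, workshop, loft, chapel, hall]
Visit closet; enqueue garage, lobby, foyer → queue [library, gallery, workshop, loft, chapel, hall, garage, lobby, foyer]
Visit library → queue [gallery, workshop, loft, chapel, hall, garage, lobby, foyer]
Visit gallery → queue [workshop, loft, chapel, hall, garage, lobby, foyer]
Visit workshop → queue [loft, chapel, hall, garage, lobby, foyer]
Visit loft → queue [chapel, hall, garage, lobby, foyer]
Visit chapel → queue [hall, garage, lobby, foyer]
Visit hall → queue [garage, lobby, foyer]
Visit garage → queue [lobby, foyer]
Visit lobby → queue [foyer]
Visit foyer → queue []

pantry -> sauna -> office -> gym -> studio -> attic -> closet -> library -> gallery -> workshop -> loft -> chapel -> hall -> garage -> lobby -> foyer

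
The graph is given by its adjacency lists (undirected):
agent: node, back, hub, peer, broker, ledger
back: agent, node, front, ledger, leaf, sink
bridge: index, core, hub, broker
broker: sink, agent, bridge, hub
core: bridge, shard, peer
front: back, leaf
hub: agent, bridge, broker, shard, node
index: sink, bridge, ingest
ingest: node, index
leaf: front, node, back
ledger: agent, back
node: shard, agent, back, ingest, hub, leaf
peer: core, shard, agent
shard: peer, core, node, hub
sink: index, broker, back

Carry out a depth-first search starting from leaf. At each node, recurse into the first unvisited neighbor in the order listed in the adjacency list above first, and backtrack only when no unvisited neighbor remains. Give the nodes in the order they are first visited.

leaf → front → back → agent → node → shard → peer → core → bridge → index → sink → broker → hub → ingest → ledger

Visit leaf
leaf → front
front → back
back → agent
agent → node
node → shard
shard → peer
peer → core
core → bridge
bridge → index
index → sink
sink → broker
broker → hub
index → ingest
agent → ledger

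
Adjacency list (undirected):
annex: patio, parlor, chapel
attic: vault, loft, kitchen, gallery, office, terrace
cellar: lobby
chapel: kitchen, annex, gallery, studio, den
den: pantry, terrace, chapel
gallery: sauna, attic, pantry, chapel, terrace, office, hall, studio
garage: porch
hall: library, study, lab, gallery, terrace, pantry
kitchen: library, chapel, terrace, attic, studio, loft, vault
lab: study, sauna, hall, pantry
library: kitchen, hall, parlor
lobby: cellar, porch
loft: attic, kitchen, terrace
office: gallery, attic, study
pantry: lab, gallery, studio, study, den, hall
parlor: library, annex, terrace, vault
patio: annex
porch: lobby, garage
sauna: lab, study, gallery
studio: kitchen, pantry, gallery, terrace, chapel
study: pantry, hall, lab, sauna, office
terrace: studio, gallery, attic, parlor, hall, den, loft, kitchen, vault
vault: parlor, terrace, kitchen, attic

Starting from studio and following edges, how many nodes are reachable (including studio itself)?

BFS from studio visits: studio, chapel, gallery, kitchen, pantry, terrace, annex, den, attic, hall, office, sauna, library, loft, vault, lab, study, parlor, patio
Reachable nodes: 19 of 23 total.

19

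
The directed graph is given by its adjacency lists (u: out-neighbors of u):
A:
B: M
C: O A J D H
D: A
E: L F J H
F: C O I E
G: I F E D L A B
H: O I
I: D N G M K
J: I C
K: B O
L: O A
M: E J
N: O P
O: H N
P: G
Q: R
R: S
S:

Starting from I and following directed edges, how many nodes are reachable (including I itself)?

16

BFS from I visits: I, D, G, K, M, N, A, B, E, F, L, O, J, P, H, C
Reachable nodes: 16 of 19 total.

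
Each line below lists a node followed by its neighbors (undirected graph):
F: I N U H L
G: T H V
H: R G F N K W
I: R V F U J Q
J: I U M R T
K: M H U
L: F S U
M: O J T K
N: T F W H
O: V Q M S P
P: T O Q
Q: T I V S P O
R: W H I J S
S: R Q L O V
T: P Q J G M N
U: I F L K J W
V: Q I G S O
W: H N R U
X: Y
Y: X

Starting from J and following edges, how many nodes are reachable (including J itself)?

18

BFS from J visits: J, I, M, R, T, U, F, Q, V, K, O, H, S, W, G, N, P, L
Reachable nodes: 18 of 20 total.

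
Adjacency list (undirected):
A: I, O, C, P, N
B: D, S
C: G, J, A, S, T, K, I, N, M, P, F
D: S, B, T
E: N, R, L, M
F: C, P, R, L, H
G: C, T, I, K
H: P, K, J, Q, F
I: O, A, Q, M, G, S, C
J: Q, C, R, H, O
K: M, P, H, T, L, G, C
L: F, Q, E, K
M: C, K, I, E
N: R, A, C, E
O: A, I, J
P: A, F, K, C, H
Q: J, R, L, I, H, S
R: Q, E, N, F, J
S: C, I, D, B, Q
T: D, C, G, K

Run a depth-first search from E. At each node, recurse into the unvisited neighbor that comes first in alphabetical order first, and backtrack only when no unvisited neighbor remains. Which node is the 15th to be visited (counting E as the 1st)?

S

Visit E
E → L
L → F
F → C
C → A
A → I
I → G
G → K
K → H
H → J
J → O
J → Q
Q → R
R → N
Q → S
S → B
B → D
D → T
H → P
K → M

Visit order: E, L, F, C, A, I, G, K, H, J, O, Q, R, N, S, B, D, T, P, M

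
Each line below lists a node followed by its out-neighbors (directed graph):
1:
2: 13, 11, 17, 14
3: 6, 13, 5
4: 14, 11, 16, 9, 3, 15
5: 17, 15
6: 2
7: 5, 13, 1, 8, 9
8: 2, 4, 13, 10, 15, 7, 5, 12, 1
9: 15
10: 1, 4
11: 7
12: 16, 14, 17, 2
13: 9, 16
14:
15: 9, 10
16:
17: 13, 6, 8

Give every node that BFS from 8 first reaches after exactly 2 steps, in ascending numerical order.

Level 0: 8
Level 1: 1, 2, 4, 5, 7, 10, 12, 13, 15
Level 2: 3, 9, 11, 14, 16, 17
Level 3: 6

3, 9, 11, 14, 16, 17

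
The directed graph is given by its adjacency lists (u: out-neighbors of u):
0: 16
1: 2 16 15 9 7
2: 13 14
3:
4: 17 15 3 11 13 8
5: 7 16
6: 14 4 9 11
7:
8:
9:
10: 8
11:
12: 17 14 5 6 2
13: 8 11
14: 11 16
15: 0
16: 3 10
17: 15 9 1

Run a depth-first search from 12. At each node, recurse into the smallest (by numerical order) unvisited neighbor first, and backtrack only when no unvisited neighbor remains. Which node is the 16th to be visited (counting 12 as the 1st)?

Visit 12
12 → 2
2 → 13
13 → 8
13 → 11
2 → 14
14 → 16
16 → 3
16 → 10
12 → 5
5 → 7
12 → 6
6 → 4
4 → 15
15 → 0
4 → 17
17 → 1
1 → 9

Visit order: 12, 2, 13, 8, 11, 14, 16, 3, 10, 5, 7, 6, 4, 15, 0, 17, 1, 9

17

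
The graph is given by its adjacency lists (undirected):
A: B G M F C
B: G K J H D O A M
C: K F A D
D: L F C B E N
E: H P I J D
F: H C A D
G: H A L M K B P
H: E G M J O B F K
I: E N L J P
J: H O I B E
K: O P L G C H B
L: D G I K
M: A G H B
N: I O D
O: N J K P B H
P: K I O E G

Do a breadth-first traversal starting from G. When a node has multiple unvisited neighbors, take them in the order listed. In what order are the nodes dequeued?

G, H, A, L, M, K, B, P, E, J, O, F, C, D, I, N

Visit G; enqueue H, A, L, M, K, B, P → queue [H, A, L, M, K, B, P]
Visit H; enqueue E, J, O, F → queue [A, L, M, K, B, P, E, J, O, F]
Visit A; enqueue C → queue [L, M, K, B, P, E, J, O, F, C]
Visit L; enqueue D, I → queue [M, K, B, P, E, J, O, F, C, D, I]
Visit M → queue [K, B, P, E, J, O, F, C, D, I]
Visit K → queue [B, P, E, J, O, F, C, D, I]
Visit B → queue [P, E, J, O, F, C, D, I]
Visit P → queue [E, J, O, F, C, D, I]
Visit E → queue [J, O, F, C, D, I]
Visit J → queue [O, F, C, D, I]
Visit O; enqueue N → queue [F, C, D, I, N]
Visit F → queue [C, D, I, N]
Visit C → queue [D, I, N]
Visit D → queue [I, N]
Visit I → queue [N]
Visit N → queue []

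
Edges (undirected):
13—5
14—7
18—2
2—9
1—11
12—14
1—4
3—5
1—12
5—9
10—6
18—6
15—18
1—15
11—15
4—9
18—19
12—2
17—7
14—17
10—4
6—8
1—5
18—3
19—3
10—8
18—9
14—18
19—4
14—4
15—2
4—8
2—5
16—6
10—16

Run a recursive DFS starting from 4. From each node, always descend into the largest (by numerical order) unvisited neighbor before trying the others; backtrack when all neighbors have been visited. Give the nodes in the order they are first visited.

4 → 19 → 18 → 15 → 11 → 1 → 12 → 14 → 17 → 7 → 2 → 9 → 5 → 13 → 3 → 6 → 16 → 10 → 8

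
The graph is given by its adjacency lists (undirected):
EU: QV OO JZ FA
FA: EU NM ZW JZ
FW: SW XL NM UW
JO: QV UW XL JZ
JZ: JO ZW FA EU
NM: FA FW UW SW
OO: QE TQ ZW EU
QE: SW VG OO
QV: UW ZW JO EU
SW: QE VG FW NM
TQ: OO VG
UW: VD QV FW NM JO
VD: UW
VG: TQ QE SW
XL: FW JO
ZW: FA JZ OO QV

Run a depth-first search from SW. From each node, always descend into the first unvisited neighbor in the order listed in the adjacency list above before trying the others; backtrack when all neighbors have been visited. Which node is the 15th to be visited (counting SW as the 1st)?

Visit SW
SW → QE
QE → VG
VG → TQ
TQ → OO
OO → ZW
ZW → FA
FA → EU
EU → QV
QV → UW
UW → VD
UW → FW
FW → XL
XL → JO
JO → JZ
FW → NM

Visit order: SW, QE, VG, TQ, OO, ZW, FA, EU, QV, UW, VD, FW, XL, JO, JZ, NM

JZ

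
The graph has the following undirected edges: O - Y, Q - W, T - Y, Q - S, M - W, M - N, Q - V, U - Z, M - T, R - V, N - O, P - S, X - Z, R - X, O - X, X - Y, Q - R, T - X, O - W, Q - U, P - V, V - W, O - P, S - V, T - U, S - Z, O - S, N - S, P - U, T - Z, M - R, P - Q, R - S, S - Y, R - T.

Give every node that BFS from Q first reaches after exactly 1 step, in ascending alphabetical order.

Level 0: Q
Level 1: P, R, S, U, V, W
Level 2: M, N, O, T, X, Y, Z

P, R, S, U, V, W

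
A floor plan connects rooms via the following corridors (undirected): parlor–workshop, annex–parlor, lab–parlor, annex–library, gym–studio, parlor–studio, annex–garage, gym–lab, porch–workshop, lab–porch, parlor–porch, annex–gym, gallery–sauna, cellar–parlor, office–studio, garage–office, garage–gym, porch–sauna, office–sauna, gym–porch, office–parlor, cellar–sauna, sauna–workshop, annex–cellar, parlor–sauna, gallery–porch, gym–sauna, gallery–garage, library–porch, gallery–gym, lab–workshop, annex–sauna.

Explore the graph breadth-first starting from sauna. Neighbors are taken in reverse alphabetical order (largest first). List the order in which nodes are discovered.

Visit sauna; enqueue workshop, porch, parlor, office, gym, gallery, cellar, annex → queue [workshop, porch, parlor, office, gym, gallery, cellar, annex]
Visit workshop; enqueue lab → queue [porch, parlor, office, gym, gallery, cellar, annex, lab]
Visit porch; enqueue library → queue [parlor, office, gym, gallery, cellar, annex, lab, library]
Visit parlor; enqueue studio → queue [office, gym, gallery, cellar, annex, lab, library, studio]
Visit office; enqueue garage → queue [gym, gallery, cellar, annex, lab, library, studio, garage]
Visit gym → queue [gallery, cellar, annex, lab, library, studio, garage]
Visit gallery → queue [cellar, annex, lab, library, studio, garage]
Visit cellar → queue [annex, lab, library, studio, garage]
Visit annex → queue [lab, library, studio, garage]
Visit lab → queue [library, studio, garage]
Visit library → queue [studio, garage]
Visit studio → queue [garage]
Visit garage → queue []

sauna, workshop, porch, parlor, office, gym, gallery, cellar, annex, lab, library, studio, garage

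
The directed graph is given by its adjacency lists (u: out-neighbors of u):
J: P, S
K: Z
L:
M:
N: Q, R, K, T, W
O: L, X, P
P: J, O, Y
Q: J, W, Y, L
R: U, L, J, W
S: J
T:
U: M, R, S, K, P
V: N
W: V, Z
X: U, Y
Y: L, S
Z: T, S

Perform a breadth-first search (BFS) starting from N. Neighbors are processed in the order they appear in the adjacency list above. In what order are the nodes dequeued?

N Q R K T W J Y L U Z V P S M O X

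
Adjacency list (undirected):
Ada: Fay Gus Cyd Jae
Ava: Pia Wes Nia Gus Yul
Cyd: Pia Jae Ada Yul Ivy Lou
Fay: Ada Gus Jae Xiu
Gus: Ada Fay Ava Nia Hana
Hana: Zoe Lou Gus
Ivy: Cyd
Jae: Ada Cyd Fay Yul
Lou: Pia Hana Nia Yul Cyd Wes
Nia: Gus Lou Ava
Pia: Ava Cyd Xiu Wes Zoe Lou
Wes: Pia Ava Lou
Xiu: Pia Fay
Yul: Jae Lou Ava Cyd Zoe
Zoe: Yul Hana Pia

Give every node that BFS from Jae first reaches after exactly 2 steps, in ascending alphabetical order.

Ava, Gus, Ivy, Lou, Pia, Xiu, Zoe

Level 0: Jae
Level 1: Ada, Cyd, Fay, Yul
Level 2: Ava, Gus, Ivy, Lou, Pia, Xiu, Zoe
Level 3: Hana, Nia, Wes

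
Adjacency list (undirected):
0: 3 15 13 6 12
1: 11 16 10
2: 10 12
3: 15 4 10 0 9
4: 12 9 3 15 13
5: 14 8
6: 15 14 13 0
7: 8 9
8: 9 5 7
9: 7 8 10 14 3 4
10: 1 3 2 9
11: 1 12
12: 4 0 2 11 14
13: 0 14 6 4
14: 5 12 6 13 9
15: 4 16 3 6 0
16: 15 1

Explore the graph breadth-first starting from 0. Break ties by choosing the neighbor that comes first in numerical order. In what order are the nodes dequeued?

0, 3, 6, 12, 13, 15, 4, 9, 10, 14, 2, 11, 16, 7, 8, 1, 5

Visit 0; enqueue 3, 6, 12, 13, 15 → queue [3, 6, 12, 13, 15]
Visit 3; enqueue 4, 9, 10 → queue [6, 12, 13, 15, 4, 9, 10]
Visit 6; enqueue 14 → queue [12, 13, 15, 4, 9, 10, 14]
Visit 12; enqueue 2, 11 → queue [13, 15, 4, 9, 10, 14, 2, 11]
Visit 13 → queue [15, 4, 9, 10, 14, 2, 11]
Visit 15; enqueue 16 → queue [4, 9, 10, 14, 2, 11, 16]
Visit 4 → queue [9, 10, 14, 2, 11, 16]
Visit 9; enqueue 7, 8 → queue [10, 14, 2, 11, 16, 7, 8]
Visit 10; enqueue 1 → queue [14, 2, 11, 16, 7, 8, 1]
Visit 14; enqueue 5 → queue [2, 11, 16, 7, 8, 1, 5]
Visit 2 → queue [11, 16, 7, 8, 1, 5]
Visit 11 → queue [16, 7, 8, 1, 5]
Visit 16 → queue [7, 8, 1, 5]
Visit 7 → queue [8, 1, 5]
Visit 8 → queue [1, 5]
Visit 1 → queue [5]
Visit 5 → queue []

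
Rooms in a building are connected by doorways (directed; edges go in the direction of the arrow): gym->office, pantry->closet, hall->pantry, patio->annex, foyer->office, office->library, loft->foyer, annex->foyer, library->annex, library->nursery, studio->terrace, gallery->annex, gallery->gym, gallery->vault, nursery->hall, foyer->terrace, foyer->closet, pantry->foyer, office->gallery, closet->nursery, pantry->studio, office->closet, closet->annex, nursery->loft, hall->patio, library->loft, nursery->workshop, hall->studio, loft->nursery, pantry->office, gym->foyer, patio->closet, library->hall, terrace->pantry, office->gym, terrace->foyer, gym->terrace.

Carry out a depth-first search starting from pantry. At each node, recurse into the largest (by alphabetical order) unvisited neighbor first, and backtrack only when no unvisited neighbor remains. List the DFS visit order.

pantry -> studio -> terrace -> foyer -> office -> library -> nursery -> workshop -> loft -> hall -> patio -> closet -> annex -> gym -> gallery -> vault

Visit pantry
pantry → studio
studio → terrace
terrace → foyer
foyer → office
office → library
library → nursery
nursery → workshop
nursery → loft
nursery → hall
hall → patio
patio → closet
closet → annex
office → gym
office → gallery
gallery → vault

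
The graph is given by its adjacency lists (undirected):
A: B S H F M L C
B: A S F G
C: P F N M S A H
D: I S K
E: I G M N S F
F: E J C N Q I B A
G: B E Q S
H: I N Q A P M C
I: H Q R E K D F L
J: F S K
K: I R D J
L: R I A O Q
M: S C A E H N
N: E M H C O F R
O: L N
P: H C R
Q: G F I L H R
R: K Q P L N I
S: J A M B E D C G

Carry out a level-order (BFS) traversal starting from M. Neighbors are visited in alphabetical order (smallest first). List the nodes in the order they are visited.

Visit M; enqueue A, C, E, H, N, S → queue [A, C, E, H, N, S]
Visit A; enqueue B, F, L → queue [C, E, H, N, S, B, F, L]
Visit C; enqueue P → queue [E, H, N, S, B, F, L, P]
Visit E; enqueue G, I → queue [H, N, S, B, F, L, P, G, I]
Visit H; enqueue Q → queue [N, S, B, F, L, P, G, I, Q]
Visit N; enqueue O, R → queue [S, B, F, L, P, G, I, Q, O, R]
Visit S; enqueue D, J → queue [B, F, L, P, G, I, Q, O, R, D, J]
Visit B → queue [F, L, P, G, I, Q, O, R, D, J]
Visit F → queue [L, P, G, I, Q, O, R, D, J]
Visit L → queue [P, G, I, Q, O, R, D, J]
Visit P → queue [G, I, Q, O, R, D, J]
Visit G → queue [I, Q, O, R, D, J]
Visit I; enqueue K → queue [Q, O, R, D, J, K]
Visit Q → queue [O, R, D, J, K]
Visit O → queue [R, D, J, K]
Visit R → queue [D, J, K]
Visit D → queue [J, K]
Visit J → queue [K]
Visit K → queue []

M, A, C, E, H, N, S, B, F, L, P, G, I, Q, O, R, D, J, K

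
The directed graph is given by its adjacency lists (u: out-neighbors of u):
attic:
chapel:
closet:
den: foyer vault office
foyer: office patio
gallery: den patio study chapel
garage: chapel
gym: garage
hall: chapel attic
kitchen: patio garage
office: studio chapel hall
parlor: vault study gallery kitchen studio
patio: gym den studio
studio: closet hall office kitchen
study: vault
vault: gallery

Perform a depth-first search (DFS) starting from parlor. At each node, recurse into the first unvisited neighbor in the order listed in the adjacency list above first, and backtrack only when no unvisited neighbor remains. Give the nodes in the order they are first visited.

parlor → vault → gallery → den → foyer → office → studio → closet → hall → chapel → attic → kitchen → patio → gym → garage → study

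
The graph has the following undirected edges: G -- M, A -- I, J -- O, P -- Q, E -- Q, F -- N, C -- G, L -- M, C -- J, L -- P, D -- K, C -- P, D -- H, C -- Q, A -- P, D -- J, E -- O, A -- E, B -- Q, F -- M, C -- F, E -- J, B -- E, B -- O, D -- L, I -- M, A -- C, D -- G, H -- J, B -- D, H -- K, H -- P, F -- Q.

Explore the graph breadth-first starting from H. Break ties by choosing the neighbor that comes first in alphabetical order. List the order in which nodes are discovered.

Visit H; enqueue D, J, K, P → queue [D, J, K, P]
Visit D; enqueue B, G, L → queue [J, K, P, B, G, L]
Visit J; enqueue C, E, O → queue [K, P, B, G, L, C, E, O]
Visit K → queue [P, B, G, L, C, E, O]
Visit P; enqueue A, Q → queue [B, G, L, C, E, O, A, Q]
Visit B → queue [G, L, C, E, O, A, Q]
Visit G; enqueue M → queue [L, C, E, O, A, Q, M]
Visit L → queue [C, E, O, A, Q, M]
Visit C; enqueue F → queue [E, O, A, Q, M, F]
Visit E → queue [O, A, Q, M, F]
Visit O → queue [A, Q, M, F]
Visit A; enqueue I → queue [Q, M, F, I]
Visit Q → queue [M, F, I]
Visit M → queue [F, I]
Visit F; enqueue N → queue [I, N]
Visit I → queue [N]
Visit N → queue []

H, D, J, K, P, B, G, L, C, E, O, A, Q, M, F, I, N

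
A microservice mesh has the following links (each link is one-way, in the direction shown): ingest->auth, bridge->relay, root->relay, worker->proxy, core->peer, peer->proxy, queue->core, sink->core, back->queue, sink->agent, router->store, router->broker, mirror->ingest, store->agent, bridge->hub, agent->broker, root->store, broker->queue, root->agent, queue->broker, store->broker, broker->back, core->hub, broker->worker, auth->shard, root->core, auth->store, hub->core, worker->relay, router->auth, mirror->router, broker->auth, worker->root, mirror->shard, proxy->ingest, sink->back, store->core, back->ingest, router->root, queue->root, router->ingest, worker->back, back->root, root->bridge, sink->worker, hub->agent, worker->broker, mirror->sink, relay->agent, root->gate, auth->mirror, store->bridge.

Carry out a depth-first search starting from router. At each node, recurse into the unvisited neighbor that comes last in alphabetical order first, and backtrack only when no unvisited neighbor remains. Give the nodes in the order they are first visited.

Visit router
router → store
store → core
core → peer
peer → proxy
proxy → ingest
ingest → auth
auth → shard
auth → mirror
mirror → sink
sink → worker
worker → root
root → relay
relay → agent
agent → broker
broker → queue
broker → back
root → gate
root → bridge
bridge → hub

router -> store -> core -> peer -> proxy -> ingest -> auth -> shard -> mirror -> sink -> worker -> root -> relay -> agent -> broker -> queue -> back -> gate -> bridge -> hub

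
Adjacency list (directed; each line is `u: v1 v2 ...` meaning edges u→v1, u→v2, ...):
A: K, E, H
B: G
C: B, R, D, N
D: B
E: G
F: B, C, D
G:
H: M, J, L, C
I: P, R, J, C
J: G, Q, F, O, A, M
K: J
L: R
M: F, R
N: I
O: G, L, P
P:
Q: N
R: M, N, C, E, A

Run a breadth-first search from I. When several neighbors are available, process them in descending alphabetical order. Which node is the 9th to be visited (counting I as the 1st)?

A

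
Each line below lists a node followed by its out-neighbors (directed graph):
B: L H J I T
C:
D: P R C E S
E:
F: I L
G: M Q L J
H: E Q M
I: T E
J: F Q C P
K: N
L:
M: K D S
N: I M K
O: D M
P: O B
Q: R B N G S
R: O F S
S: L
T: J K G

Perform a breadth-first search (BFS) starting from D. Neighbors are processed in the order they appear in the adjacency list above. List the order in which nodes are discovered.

D, P, R, C, E, S, O, B, F, L, M, H, J, I, T, K, Q, G, N

Visit D; enqueue P, R, C, E, S → queue [P, R, C, E, S]
Visit P; enqueue O, B → queue [R, C, E, S, O, B]
Visit R; enqueue F → queue [C, E, S, O, B, F]
Visit C → queue [E, S, O, B, F]
Visit E → queue [S, O, B, F]
Visit S; enqueue L → queue [O, B, F, L]
Visit O; enqueue M → queue [B, F, L, M]
Visit B; enqueue H, J, I, T → queue [F, L, M, H, J, I, T]
Visit F → queue [L, M, H, J, I, T]
Visit L → queue [M, H, J, I, T]
Visit M; enqueue K → queue [H, J, I, T, K]
Visit H; enqueue Q → queue [J, I, T, K, Q]
Visit J → queue [I, T, K, Q]
Visit I → queue [T, K, Q]
Visit T; enqueue G → queue [K, Q, G]
Visit K; enqueue N → queue [Q, G, N]
Visit Q → queue [G, N]
Visit G → queue [N]
Visit N → queue []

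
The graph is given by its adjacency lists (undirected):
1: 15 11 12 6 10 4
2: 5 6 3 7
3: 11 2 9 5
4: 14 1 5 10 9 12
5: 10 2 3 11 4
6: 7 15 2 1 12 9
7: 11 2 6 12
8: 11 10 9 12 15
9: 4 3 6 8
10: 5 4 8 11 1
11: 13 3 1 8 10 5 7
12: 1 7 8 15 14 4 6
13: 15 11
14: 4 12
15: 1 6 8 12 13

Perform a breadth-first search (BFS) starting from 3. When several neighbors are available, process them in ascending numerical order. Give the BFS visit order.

3 → 2 → 5 → 9 → 11 → 6 → 7 → 4 → 10 → 8 → 1 → 13 → 12 → 15 → 14

Visit 3; enqueue 2, 5, 9, 11 → queue [2, 5, 9, 11]
Visit 2; enqueue 6, 7 → queue [5, 9, 11, 6, 7]
Visit 5; enqueue 4, 10 → queue [9, 11, 6, 7, 4, 10]
Visit 9; enqueue 8 → queue [11, 6, 7, 4, 10, 8]
Visit 11; enqueue 1, 13 → queue [6, 7, 4, 10, 8, 1, 13]
Visit 6; enqueue 12, 15 → queue [7, 4, 10, 8, 1, 13, 12, 15]
Visit 7 → queue [4, 10, 8, 1, 13, 12, 15]
Visit 4; enqueue 14 → queue [10, 8, 1, 13, 12, 15, 14]
Visit 10 → queue [8, 1, 13, 12, 15, 14]
Visit 8 → queue [1, 13, 12, 15, 14]
Visit 1 → queue [13, 12, 15, 14]
Visit 13 → queue [12, 15, 14]
Visit 12 → queue [15, 14]
Visit 15 → queue [14]
Visit 14 → queue []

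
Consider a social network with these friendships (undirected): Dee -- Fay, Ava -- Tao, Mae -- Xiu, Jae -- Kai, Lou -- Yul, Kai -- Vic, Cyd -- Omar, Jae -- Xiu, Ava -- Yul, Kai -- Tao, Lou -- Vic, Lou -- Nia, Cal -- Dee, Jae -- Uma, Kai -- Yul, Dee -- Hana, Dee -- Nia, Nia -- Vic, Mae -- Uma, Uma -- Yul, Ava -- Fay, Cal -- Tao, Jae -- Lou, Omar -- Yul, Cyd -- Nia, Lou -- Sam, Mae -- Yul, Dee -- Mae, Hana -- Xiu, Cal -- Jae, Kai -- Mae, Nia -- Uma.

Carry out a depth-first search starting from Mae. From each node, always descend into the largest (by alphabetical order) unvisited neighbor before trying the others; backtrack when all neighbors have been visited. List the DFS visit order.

Visit Mae
Mae → Yul
Yul → Uma
Uma → Nia
Nia → Vic
Vic → Lou
Lou → Sam
Lou → Jae
Jae → Xiu
Xiu → Hana
Hana → Dee
Dee → Fay
Fay → Ava
Ava → Tao
Tao → Kai
Tao → Cal
Nia → Cyd
Cyd → Omar

Mae -> Yul -> Uma -> Nia -> Vic -> Lou -> Sam -> Jae -> Xiu -> Hana -> Dee -> Fay -> Ava -> Tao -> Kai -> Cal -> Cyd -> Omar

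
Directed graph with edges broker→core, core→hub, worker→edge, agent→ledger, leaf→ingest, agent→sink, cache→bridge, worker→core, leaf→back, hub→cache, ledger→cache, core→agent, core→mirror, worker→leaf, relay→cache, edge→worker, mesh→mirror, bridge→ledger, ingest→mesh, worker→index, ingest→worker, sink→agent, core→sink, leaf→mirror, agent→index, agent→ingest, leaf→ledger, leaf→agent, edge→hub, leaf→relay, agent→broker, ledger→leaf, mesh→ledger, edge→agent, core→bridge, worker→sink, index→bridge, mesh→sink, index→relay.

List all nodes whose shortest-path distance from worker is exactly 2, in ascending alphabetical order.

Level 0: worker
Level 1: core, edge, index, leaf, sink
Level 2: agent, back, bridge, hub, ingest, ledger, mirror, relay
Level 3: broker, cache, mesh

agent, back, bridge, hub, ingest, ledger, mirror, relay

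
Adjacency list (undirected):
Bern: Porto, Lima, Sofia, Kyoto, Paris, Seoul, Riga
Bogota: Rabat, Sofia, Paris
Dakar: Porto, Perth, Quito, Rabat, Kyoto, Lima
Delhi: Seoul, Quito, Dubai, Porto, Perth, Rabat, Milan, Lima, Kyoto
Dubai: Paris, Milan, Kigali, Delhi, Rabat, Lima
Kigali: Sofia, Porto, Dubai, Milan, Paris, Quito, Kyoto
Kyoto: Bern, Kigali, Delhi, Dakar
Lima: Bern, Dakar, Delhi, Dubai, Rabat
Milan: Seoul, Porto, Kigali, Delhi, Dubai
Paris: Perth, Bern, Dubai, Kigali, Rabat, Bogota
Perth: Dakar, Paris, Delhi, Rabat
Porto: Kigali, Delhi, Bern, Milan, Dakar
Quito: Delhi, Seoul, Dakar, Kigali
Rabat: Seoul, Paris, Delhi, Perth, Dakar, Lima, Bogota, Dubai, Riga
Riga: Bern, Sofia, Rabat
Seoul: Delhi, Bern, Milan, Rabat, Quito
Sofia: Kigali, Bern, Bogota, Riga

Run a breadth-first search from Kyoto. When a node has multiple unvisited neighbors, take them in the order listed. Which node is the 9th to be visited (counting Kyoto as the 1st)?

Visit Kyoto; enqueue Bern, Kigali, Delhi, Dakar → queue [Bern, Kigali, Delhi, Dakar]
Visit Bern; enqueue Porto, Lima, Sofia, Paris, Seoul, Riga → queue [Kigali, Delhi, Dakar, Porto, Lima, Sofia, Paris, Seoul, Riga]
Visit Kigali; enqueue Dubai, Milan, Quito → queue [Delhi, Dakar, Porto, Lima, Sofia, Paris, Seoul, Riga, Dubai, Milan, Quito]
Visit Delhi; enqueue Perth, Rabat → queue [Dakar, Porto, Lima, Sofia, Paris, Seoul, Riga, Dubai, Milan, Quito, Perth, Rabat]
Visit Dakar → queue [Porto, Lima, Sofia, Paris, Seoul, Riga, Dubai, Milan, Quito, Perth, Rabat]
Visit Porto → queue [Lima, Sofia, Paris, Seoul, Riga, Dubai, Milan, Quito, Perth, Rabat]
Visit Lima → queue [Sofia, Paris, Seoul, Riga, Dubai, Milan, Quito, Perth, Rabat]
Visit Sofia; enqueue Bogota → queue [Paris, Seoul, Riga, Dubai, Milan, Quito, Perth, Rabat, Bogota]
Visit Paris → queue [Seoul, Riga, Dubai, Milan, Quito, Perth, Rabat, Bogota]
Visit Seoul → queue [Riga, Dubai, Milan, Quito, Perth, Rabat, Bogota]
Visit Riga → queue [Dubai, Milan, Quito, Perth, Rabat, Bogota]
Visit Dubai → queue [Milan, Quito, Perth, Rabat, Bogota]
Visit Milan → queue [Quito, Perth, Rabat, Bogota]
Visit Quito → queue [Perth, Rabat, Bogota]
Visit Perth → queue [Rabat, Bogota]
Visit Rabat → queue [Bogota]
Visit Bogota → queue []

Visit order: Kyoto, Bern, Kigali, Delhi, Dakar, Porto, Lima, Sofia, Paris, Seoul, Riga, Dubai, Milan, Quito, Perth, Rabat, Bogota

Paris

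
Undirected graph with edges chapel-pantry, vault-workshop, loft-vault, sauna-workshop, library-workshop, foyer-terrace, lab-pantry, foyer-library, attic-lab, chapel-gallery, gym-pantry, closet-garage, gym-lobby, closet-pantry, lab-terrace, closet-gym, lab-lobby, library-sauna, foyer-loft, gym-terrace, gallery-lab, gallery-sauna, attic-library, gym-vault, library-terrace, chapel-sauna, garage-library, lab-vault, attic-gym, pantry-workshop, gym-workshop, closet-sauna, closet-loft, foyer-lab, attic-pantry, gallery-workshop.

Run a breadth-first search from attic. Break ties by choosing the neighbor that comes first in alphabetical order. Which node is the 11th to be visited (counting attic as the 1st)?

foyer

Visit attic; enqueue gym, lab, library, pantry → queue [gym, lab, library, pantry]
Visit gym; enqueue closet, lobby, terrace, vault, workshop → queue [lab, library, pantry, closet, lobby, terrace, vault, workshop]
Visit lab; enqueue foyer, gallery → queue [library, pantry, closet, lobby, terrace, vault, workshop, foyer, gallery]
Visit library; enqueue garage, sauna → queue [pantry, closet, lobby, terrace, vault, workshop, foyer, gallery, garage, sauna]
Visit pantry; enqueue chapel → queue [closet, lobby, terrace, vault, workshop, foyer, gallery, garage, sauna, chapel]
Visit closet; enqueue loft → queue [lobby, terrace, vault, workshop, foyer, gallery, garage, sauna, chapel, loft]
Visit lobby → queue [terrace, vault, workshop, foyer, gallery, garage, sauna, chapel, loft]
Visit terrace → queue [vault, workshop, foyer, gallery, garage, sauna, chapel, loft]
Visit vault → queue [workshop, foyer, gallery, garage, sauna, chapel, loft]
Visit workshop → queue [foyer, gallery, garage, sauna, chapel, loft]
Visit foyer → queue [gallery, garage, sauna, chapel, loft]
Visit gallery → queue [garage, sauna, chapel, loft]
Visit garage → queue [sauna, chapel, loft]
Visit sauna → queue [chapel, loft]
Visit chapel → queue [loft]
Visit loft → queue []

Visit order: attic, gym, lab, library, pantry, closet, lobby, terrace, vault, workshop, foyer, gallery, garage, sauna, chapel, loft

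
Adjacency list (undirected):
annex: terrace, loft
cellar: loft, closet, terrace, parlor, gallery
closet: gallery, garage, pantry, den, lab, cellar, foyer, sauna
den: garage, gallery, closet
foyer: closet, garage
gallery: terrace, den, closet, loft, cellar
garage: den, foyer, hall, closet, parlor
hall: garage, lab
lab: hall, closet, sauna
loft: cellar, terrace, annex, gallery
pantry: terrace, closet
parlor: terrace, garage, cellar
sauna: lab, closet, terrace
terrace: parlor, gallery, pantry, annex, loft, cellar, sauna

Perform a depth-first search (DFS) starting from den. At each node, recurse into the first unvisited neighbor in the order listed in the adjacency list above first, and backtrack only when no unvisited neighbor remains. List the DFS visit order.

Visit den
den → garage
garage → foyer
foyer → closet
closet → gallery
gallery → terrace
terrace → parlor
parlor → cellar
cellar → loft
loft → annex
terrace → pantry
terrace → sauna
sauna → lab
lab → hall

den → garage → foyer → closet → gallery → terrace → parlor → cellar → loft → annex → pantry → sauna → lab → hall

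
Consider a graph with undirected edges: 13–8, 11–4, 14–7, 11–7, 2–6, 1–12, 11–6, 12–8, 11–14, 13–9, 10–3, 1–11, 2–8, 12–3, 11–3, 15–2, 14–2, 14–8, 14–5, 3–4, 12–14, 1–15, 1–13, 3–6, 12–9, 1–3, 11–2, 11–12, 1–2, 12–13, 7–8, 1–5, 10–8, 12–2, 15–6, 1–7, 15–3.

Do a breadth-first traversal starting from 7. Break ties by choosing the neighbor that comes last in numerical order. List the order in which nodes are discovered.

Visit 7; enqueue 14, 11, 8, 1 → queue [14, 11, 8, 1]
Visit 14; enqueue 12, 5, 2 → queue [11, 8, 1, 12, 5, 2]
Visit 11; enqueue 6, 4, 3 → queue [8, 1, 12, 5, 2, 6, 4, 3]
Visit 8; enqueue 13, 10 → queue [1, 12, 5, 2, 6, 4, 3, 13, 10]
Visit 1; enqueue 15 → queue [12, 5, 2, 6, 4, 3, 13, 10, 15]
Visit 12; enqueue 9 → queue [5, 2, 6, 4, 3, 13, 10, 15, 9]
Visit 5 → queue [2, 6, 4, 3, 13, 10, 15, 9]
Visit 2 → queue [6, 4, 3, 13, 10, 15, 9]
Visit 6 → queue [4, 3, 13, 10, 15, 9]
Visit 4 → queue [3, 13, 10, 15, 9]
Visit 3 → queue [13, 10, 15, 9]
Visit 13 → queue [10, 15, 9]
Visit 10 → queue [15, 9]
Visit 15 → queue [9]
Visit 9 → queue []

7, 14, 11, 8, 1, 12, 5, 2, 6, 4, 3, 13, 10, 15, 9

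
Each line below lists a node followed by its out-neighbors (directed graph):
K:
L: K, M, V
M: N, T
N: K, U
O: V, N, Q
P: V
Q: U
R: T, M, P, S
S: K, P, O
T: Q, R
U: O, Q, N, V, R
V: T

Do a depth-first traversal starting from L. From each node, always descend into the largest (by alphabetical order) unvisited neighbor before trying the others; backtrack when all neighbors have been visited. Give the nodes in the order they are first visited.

L, V, T, R, S, P, O, Q, U, N, K, M

Visit L
L → V
V → T
T → R
R → S
S → P
S → O
O → Q
Q → U
U → N
N → K
R → M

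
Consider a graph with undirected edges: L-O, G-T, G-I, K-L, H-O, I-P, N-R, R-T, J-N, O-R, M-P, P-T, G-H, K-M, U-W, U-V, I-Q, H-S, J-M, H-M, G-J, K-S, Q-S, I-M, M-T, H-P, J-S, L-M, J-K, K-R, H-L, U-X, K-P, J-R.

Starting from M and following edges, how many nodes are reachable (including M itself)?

14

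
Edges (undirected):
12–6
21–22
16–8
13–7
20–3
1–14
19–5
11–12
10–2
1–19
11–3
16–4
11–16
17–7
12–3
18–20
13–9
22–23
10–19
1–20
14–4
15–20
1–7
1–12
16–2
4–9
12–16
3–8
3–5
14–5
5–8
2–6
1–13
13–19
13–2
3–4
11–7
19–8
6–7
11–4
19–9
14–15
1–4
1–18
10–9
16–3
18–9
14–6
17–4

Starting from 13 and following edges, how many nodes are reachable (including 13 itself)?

BFS from 13 visits: 13, 1, 2, 7, 9, 19, 4, 12, 14, 18, 20, 6, 10, 16, 11, 17, 5, 8, 3, 15
Reachable nodes: 20 of 23 total.

20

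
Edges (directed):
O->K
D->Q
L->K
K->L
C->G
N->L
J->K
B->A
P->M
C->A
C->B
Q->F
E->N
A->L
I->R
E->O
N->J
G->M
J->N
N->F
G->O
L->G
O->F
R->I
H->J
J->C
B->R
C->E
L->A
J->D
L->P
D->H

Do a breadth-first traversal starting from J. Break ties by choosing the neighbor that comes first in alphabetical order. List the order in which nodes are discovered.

Visit J; enqueue C, D, K, N → queue [C, D, K, N]
Visit C; enqueue A, B, E, G → queue [D, K, N, A, B, E, G]
Visit D; enqueue H, Q → queue [K, N, A, B, E, G, H, Q]
Visit K; enqueue L → queue [N, A, B, E, G, H, Q, L]
Visit N; enqueue F → queue [A, B, E, G, H, Q, L, F]
Visit A → queue [B, E, G, H, Q, L, F]
Visit B; enqueue R → queue [E, G, H, Q, L, F, R]
Visit E; enqueue O → queue [G, H, Q, L, F, R, O]
Visit G; enqueue M → queue [H, Q, L, F, R, O, M]
Visit H → queue [Q, L, F, R, O, M]
Visit Q → queue [L, F, R, O, M]
Visit L; enqueue P → queue [F, R, O, M, P]
Visit F → queue [R, O, M, P]
Visit R; enqueue I → queue [O, M, P, I]
Visit O → queue [M, P, I]
Visit M → queue [P, I]
Visit P → queue [I]
Visit I → queue []

J C D K N A B E G H Q L F R O M P I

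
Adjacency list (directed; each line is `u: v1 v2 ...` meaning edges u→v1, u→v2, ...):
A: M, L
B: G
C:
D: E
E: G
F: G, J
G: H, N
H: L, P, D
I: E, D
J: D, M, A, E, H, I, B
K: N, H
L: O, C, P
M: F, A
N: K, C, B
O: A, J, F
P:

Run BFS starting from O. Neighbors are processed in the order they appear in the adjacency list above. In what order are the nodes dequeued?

O -> A -> J -> F -> M -> L -> D -> E -> H -> I -> B -> G -> C -> P -> N -> K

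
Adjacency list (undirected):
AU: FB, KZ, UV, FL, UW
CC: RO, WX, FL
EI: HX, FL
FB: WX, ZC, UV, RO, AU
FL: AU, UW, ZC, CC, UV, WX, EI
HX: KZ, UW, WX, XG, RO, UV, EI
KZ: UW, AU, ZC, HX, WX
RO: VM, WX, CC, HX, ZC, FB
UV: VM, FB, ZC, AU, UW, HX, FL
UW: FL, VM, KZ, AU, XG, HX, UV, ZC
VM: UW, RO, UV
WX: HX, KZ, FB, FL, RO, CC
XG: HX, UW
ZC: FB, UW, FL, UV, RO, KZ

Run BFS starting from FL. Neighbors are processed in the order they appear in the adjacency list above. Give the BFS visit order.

FL -> AU -> UW -> ZC -> CC -> UV -> WX -> EI -> FB -> KZ -> VM -> XG -> HX -> RO

Visit FL; enqueue AU, UW, ZC, CC, UV, WX, EI → queue [AU, UW, ZC, CC, UV, WX, EI]
Visit AU; enqueue FB, KZ → queue [UW, ZC, CC, UV, WX, EI, FB, KZ]
Visit UW; enqueue VM, XG, HX → queue [ZC, CC, UV, WX, EI, FB, KZ, VM, XG, HX]
Visit ZC; enqueue RO → queue [CC, UV, WX, EI, FB, KZ, VM, XG, HX, RO]
Visit CC → queue [UV, WX, EI, FB, KZ, VM, XG, HX, RO]
Visit UV → queue [WX, EI, FB, KZ, VM, XG, HX, RO]
Visit WX → queue [EI, FB, KZ, VM, XG, HX, RO]
Visit EI → queue [FB, KZ, VM, XG, HX, RO]
Visit FB → queue [KZ, VM, XG, HX, RO]
Visit KZ → queue [VM, XG, HX, RO]
Visit VM → queue [XG, HX, RO]
Visit XG → queue [HX, RO]
Visit HX → queue [RO]
Visit RO → queue []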